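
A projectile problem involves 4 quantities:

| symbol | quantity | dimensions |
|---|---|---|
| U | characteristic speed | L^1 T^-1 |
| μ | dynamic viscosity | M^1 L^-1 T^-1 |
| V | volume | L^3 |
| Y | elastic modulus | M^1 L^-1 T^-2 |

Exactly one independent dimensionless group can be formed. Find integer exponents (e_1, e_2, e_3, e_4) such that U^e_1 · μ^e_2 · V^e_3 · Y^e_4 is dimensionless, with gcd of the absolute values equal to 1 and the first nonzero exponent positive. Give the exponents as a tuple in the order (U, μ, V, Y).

M: e_1·(0) + e_2·(1) + e_3·(0) + e_4·(1) = 0
L: e_1·(1) + e_2·(-1) + e_3·(3) + e_4·(-1) = 0
T: e_1·(-1) + e_2·(-1) + e_3·(0) + e_4·(-2) = 0
Solving this homogeneous linear system for the smallest-integer solution (first nonzero entry positive) gives (3, 3, -1, -3).

(3, 3, -1, -3)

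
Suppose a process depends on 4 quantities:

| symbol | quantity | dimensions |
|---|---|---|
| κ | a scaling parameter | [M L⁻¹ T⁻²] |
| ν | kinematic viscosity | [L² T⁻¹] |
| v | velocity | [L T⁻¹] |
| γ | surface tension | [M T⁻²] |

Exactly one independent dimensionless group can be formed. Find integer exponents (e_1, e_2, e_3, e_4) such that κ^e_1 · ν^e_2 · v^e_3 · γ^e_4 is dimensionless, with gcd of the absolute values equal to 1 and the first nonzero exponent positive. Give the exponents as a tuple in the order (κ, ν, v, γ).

(1, 1, -1, -1)

M: e_1·(1) + e_2·(0) + e_3·(0) + e_4·(1) = 0
L: e_1·(-1) + e_2·(2) + e_3·(1) + e_4·(0) = 0
T: e_1·(-2) + e_2·(-1) + e_3·(-1) + e_4·(-2) = 0
Solving this homogeneous linear system for the smallest-integer solution (first nonzero entry positive) gives (1, 1, -1, -1).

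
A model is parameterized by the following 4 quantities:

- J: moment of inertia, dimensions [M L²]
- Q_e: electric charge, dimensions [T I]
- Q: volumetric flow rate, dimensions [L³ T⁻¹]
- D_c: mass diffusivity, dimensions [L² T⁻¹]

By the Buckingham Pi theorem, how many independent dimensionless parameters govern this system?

0

There are 4 variables and 4 base dimensions (M, L, T, I).
The dimension matrix has rank 4.
Independent dimensionless groups: 4 − 4 = 0.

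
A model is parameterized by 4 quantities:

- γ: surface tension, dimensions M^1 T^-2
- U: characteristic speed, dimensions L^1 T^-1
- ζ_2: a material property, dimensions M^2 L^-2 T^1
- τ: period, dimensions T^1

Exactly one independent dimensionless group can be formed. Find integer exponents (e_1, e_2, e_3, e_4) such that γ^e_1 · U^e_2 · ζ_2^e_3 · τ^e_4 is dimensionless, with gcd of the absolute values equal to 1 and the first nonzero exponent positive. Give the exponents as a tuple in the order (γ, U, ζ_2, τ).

M: e_1·(1) + e_2·(0) + e_3·(2) + e_4·(0) = 0
L: e_1·(0) + e_2·(1) + e_3·(-2) + e_4·(0) = 0
T: e_1·(-2) + e_2·(-1) + e_3·(1) + e_4·(1) = 0
Solving this homogeneous linear system for the smallest-integer solution (first nonzero entry positive) gives (2, -2, -1, 3).

(2, -2, -1, 3)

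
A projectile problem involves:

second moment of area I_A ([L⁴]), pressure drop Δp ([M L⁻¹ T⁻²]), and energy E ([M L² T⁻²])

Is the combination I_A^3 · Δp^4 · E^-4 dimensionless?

Sum the exponent of each base dimension across the product:
  M: 3·[I_A]_M + 4·[Δp]_M − 4·[E]_M = 3·(0) + 4·(1) − 4·(1) = 0
  L: 3·[I_A]_L + 4·[Δp]_L − 4·[E]_L = 3·(4) + 4·(-1) − 4·(2) = 0
  T: 3·[I_A]_T + 4·[Δp]_T − 4·[E]_T = 3·(0) + 4·(-2) − 4·(-2) = 0
All base exponents vanish — dimensionless.

yes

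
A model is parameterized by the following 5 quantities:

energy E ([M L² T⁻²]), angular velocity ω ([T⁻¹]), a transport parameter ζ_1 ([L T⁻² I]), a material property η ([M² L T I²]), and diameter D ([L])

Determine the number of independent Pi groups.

1

There are 5 variables and 4 base dimensions (M, L, T, I).
The dimension matrix has rank 4.
Independent dimensionless groups: 5 − 4 = 1.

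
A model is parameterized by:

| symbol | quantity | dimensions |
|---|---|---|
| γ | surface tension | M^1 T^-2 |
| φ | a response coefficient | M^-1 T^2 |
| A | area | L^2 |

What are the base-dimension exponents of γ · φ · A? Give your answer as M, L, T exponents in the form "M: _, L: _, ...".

M: 0, L: 2, T: 0

Collect each base-dimension exponent across the product:
  M: (1) + (-1) + (0) = 0
  L: (0) + (0) + (2) = 2
  T: (-2) + (2) + (0) = 0
So the dimensions are [L²].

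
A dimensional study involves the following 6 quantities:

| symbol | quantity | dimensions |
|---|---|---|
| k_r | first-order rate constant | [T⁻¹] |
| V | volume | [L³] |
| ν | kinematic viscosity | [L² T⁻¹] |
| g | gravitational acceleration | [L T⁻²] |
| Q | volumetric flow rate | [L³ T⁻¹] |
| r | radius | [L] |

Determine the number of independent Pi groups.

There are 6 variables and 2 base dimensions (L, T).
The dimension matrix has rank 2.
Independent dimensionless groups: 6 − 2 = 4.

4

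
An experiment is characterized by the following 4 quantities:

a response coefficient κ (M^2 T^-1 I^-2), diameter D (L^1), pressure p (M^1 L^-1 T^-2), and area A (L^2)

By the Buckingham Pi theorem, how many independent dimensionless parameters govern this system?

There are 4 variables and 4 base dimensions (M, L, T, I).
The dimension matrix has rank 3 (less than 4: the dimension vectors are linearly dependent).
Independent dimensionless groups: 4 − 3 = 1.

1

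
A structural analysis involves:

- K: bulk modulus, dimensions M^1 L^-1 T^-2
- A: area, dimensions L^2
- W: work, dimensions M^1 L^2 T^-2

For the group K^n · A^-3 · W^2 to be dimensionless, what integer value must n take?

Balance the M exponent: (1)·n from K, plus −3·(0) + 2·(1) = 2 from the rest, must sum to zero.
n + 2 = 0, so n = -2.

-2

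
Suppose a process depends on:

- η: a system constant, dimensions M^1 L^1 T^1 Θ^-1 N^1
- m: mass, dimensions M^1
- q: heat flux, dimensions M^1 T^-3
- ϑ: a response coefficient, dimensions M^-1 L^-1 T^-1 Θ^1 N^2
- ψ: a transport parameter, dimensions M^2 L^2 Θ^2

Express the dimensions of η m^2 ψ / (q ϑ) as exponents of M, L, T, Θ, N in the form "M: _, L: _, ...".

M: 5, L: 4, T: 5, Θ: 0, N: -1

Collect each base-dimension exponent across the product:
  M: (1) + 2·(1) − (1) − (-1) + (2) = 5
  L: (1) + 2·(0) − (0) − (-1) + (2) = 4
  T: (1) + 2·(0) − (-3) − (-1) + (0) = 5
  Θ: (-1) + 2·(0) − (0) − (1) + (2) = 0
  N: (1) + 2·(0) − (0) − (2) + (0) = -1
So the dimensions are [M⁵ L⁴ T⁵ N⁻¹].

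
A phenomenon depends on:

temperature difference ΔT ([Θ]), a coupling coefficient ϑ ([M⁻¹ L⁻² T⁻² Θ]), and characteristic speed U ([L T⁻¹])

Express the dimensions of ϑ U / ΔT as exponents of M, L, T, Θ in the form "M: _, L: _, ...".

M: -1, L: -1, T: -3, Θ: 0

Collect each base-dimension exponent across the product:
  M: −(0) + (-1) + (0) = -1
  L: −(0) + (-2) + (1) = -1
  T: −(0) + (-2) + (-1) = -3
  Θ: −(1) + (1) + (0) = 0
So the dimensions are [M⁻¹ L⁻¹ T⁻³].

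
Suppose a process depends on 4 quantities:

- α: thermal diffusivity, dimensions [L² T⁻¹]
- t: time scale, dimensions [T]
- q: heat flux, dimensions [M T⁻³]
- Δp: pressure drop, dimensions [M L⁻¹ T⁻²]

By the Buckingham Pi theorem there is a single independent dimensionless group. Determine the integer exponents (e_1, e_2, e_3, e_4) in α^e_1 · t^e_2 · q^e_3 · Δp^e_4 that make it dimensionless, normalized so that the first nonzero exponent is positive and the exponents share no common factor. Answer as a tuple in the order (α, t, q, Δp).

(1, -1, -2, 2)

M: e_1·(0) + e_2·(0) + e_3·(1) + e_4·(1) = 0
L: e_1·(2) + e_2·(0) + e_3·(0) + e_4·(-1) = 0
T: e_1·(-1) + e_2·(1) + e_3·(-3) + e_4·(-2) = 0
Solving this homogeneous linear system for the smallest-integer solution (first nonzero entry positive) gives (1, -1, -2, 2).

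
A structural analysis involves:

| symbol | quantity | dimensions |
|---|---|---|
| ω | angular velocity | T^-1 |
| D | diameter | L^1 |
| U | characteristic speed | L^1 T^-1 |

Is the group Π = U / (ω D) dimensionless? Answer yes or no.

Sum the exponent of each base dimension across the product:
  L: −[ω]_L − [D]_L + [U]_L = −(0) − (1) + (1) = 0
  T: −[ω]_T − [D]_T + [U]_T = −(-1) − (0) + (-1) = 0
All base exponents vanish — dimensionless.

yes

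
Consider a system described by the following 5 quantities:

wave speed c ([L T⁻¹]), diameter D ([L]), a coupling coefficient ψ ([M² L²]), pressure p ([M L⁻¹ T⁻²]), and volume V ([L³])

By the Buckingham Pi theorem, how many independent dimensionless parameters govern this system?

There are 5 variables and 3 base dimensions (M, L, T).
The dimension matrix has rank 3.
Independent dimensionless groups: 5 − 3 = 2.

2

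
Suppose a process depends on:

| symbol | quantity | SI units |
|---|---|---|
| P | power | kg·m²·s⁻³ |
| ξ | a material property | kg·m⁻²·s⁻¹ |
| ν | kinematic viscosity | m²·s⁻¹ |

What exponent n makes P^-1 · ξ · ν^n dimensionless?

Balance the L exponent: (2)·n from ν, plus −(2) + (-2) = -4 from the rest, must sum to zero.
2n − 4 = 0, so n = 2.

2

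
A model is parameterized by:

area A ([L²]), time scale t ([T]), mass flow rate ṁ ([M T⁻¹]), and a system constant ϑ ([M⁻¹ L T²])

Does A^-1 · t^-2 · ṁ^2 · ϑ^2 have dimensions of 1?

Sum the exponent of each base dimension across the product:
  M: −[A]_M − 2·[t]_M + 2·[ṁ]_M + 2·[ϑ]_M = −(0) − 2·(0) + 2·(1) + 2·(-1) = 0
  L: −[A]_L − 2·[t]_L + 2·[ṁ]_L + 2·[ϑ]_L = −(2) − 2·(0) + 2·(0) + 2·(1) = 0
  T: −[A]_T − 2·[t]_T + 2·[ṁ]_T + 2·[ϑ]_T = −(0) − 2·(1) + 2·(-1) + 2·(2) = 0
All base exponents vanish — dimensionless.

yes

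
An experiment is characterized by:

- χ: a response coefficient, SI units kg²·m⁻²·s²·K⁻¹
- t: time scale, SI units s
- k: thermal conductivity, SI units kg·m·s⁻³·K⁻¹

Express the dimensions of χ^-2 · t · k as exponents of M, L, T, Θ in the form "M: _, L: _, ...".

M: -3, L: 5, T: -6, Θ: 1

Collect each base-dimension exponent across the product:
  M: −2·(2) + (0) + (1) = -3
  L: −2·(-2) + (0) + (1) = 5
  T: −2·(2) + (1) + (-3) = -6
  Θ: −2·(-1) + (0) + (-1) = 1
So the dimensions are [M⁻³ L⁵ T⁻⁶ Θ].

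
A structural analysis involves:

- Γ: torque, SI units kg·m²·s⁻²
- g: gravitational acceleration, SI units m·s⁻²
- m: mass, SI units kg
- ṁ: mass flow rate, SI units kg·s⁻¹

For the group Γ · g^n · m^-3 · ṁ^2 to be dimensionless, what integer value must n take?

Balance the L exponent: (1)·n from g, plus (2) − 3·(0) + 2·(0) = 2 from the rest, must sum to zero.
n + 2 = 0, so n = -2.

-2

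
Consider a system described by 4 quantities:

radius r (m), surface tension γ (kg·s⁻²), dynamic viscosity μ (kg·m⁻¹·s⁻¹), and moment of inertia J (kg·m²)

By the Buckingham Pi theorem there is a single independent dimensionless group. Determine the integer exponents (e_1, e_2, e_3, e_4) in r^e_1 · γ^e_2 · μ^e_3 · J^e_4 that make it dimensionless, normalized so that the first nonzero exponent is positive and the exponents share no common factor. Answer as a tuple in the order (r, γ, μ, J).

(4, -1, 2, -1)

M: e_1·(0) + e_2·(1) + e_3·(1) + e_4·(1) = 0
L: e_1·(1) + e_2·(0) + e_3·(-1) + e_4·(2) = 0
T: e_1·(0) + e_2·(-2) + e_3·(-1) + e_4·(0) = 0
Solving this homogeneous linear system for the smallest-integer solution (first nonzero entry positive) gives (4, -1, 2, -1).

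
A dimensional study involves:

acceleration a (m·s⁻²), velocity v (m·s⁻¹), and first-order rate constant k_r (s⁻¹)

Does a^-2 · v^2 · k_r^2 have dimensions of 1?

yes

Sum the exponent of each base dimension across the product:
  M: −2·[a]_M + 2·[v]_M + 2·[k_r]_M = −2·(0) + 2·(0) + 2·(0) = 0
  L: −2·[a]_L + 2·[v]_L + 2·[k_r]_L = −2·(1) + 2·(1) + 2·(0) = 0
  T: −2·[a]_T + 2·[v]_T + 2·[k_r]_T = −2·(-2) + 2·(-1) + 2·(-1) = 0
All base exponents vanish — dimensionless.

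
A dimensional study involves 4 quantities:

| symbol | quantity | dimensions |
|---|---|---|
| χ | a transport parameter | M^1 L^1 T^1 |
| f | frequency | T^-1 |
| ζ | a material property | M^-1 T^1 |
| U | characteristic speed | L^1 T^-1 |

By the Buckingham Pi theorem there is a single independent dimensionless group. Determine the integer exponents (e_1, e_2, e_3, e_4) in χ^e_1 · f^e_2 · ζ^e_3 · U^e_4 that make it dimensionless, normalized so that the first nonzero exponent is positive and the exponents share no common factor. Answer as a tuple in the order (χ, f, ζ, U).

(1, 3, 1, -1)

M: e_1·(1) + e_2·(0) + e_3·(-1) + e_4·(0) = 0
L: e_1·(1) + e_2·(0) + e_3·(0) + e_4·(1) = 0
T: e_1·(1) + e_2·(-1) + e_3·(1) + e_4·(-1) = 0
Solving this homogeneous linear system for the smallest-integer solution (first nonzero entry positive) gives (1, 3, 1, -1).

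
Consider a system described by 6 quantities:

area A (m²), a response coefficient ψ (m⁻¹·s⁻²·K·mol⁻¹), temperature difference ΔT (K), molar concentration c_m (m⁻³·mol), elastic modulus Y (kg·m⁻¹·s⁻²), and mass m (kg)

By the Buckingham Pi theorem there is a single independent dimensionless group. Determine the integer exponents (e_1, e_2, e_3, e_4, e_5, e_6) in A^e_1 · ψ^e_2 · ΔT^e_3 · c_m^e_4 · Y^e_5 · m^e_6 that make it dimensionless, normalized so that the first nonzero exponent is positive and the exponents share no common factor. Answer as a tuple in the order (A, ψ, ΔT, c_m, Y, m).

M: e_1·(0) + e_2·(0) + e_3·(0) + e_4·(0) + e_5·(1) + e_6·(1) = 0
L: e_1·(2) + e_2·(-1) + e_3·(0) + e_4·(-3) + e_5·(-1) + e_6·(0) = 0
T: e_1·(0) + e_2·(-2) + e_3·(0) + e_4·(0) + e_5·(-2) + e_6·(0) = 0
Θ: e_1·(0) + e_2·(1) + e_3·(1) + e_4·(0) + e_5·(0) + e_6·(0) = 0
N: e_1·(0) + e_2·(-1) + e_3·(0) + e_4·(1) + e_5·(0) + e_6·(0) = 0
Solving this homogeneous linear system for the smallest-integer solution (first nonzero entry positive) gives (3, 2, -2, 2, -2, 2).

(3, 2, -2, 2, -2, 2)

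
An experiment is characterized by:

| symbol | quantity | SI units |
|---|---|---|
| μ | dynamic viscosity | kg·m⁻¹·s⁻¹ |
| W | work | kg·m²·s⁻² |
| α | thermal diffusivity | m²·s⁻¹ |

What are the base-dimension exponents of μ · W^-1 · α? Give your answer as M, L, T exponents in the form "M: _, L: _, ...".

M: 0, L: -1, T: 0

Collect each base-dimension exponent across the product:
  M: (1) − (1) + (0) = 0
  L: (-1) − (2) + (2) = -1
  T: (-1) − (-2) + (-1) = 0
So the dimensions are [L⁻¹].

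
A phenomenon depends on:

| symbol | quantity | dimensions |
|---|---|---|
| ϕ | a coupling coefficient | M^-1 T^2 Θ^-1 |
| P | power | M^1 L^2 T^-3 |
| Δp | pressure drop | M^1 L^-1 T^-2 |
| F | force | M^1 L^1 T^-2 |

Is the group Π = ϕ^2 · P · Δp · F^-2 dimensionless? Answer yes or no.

no

Sum the exponent of each base dimension across the product:
  M: 2·[ϕ]_M + [P]_M + [Δp]_M − 2·[F]_M = 2·(-1) + (1) + (1) − 2·(1) = -2
  L: 2·[ϕ]_L + [P]_L + [Δp]_L − 2·[F]_L = 2·(0) + (2) + (-1) − 2·(1) = -1
  T: 2·[ϕ]_T + [P]_T + [Δp]_T − 2·[F]_T = 2·(2) + (-3) + (-2) − 2·(-2) = 3
  Θ: 2·[ϕ]_Θ + [P]_Θ + [Δp]_Θ − 2·[F]_Θ = 2·(-1) + (0) + (0) − 2·(0) = -2
Net dimensions [M⁻² L⁻¹ T³ Θ⁻²] ≠ [1] — not dimensionless.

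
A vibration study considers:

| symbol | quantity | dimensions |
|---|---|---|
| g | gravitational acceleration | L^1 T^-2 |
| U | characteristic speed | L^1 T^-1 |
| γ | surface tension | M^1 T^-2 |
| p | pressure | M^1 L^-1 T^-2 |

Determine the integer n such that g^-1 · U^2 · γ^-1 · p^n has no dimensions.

1

Balance the M exponent: (1)·n from p, plus −(0) + 2·(0) − (1) = -1 from the rest, must sum to zero.
n − 1 = 0, so n = 1.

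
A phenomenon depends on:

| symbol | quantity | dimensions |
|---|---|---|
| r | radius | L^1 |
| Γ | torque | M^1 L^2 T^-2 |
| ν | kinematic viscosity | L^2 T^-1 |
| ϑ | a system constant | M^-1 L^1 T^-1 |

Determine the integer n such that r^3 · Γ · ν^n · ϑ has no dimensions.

Balance the L exponent: (2)·n from ν, plus 3·(1) + (2) + (1) = 6 from the rest, must sum to zero.
2n + 6 = 0, so n = -3.

-3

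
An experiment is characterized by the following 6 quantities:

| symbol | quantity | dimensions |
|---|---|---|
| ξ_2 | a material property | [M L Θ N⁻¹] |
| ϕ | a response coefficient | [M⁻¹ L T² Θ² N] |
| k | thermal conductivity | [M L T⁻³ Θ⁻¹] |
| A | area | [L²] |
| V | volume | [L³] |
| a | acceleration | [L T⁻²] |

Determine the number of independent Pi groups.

There are 6 variables and 5 base dimensions (M, L, T, Θ, N).
The dimension matrix has rank 5.
Independent dimensionless groups: 6 − 5 = 1.

1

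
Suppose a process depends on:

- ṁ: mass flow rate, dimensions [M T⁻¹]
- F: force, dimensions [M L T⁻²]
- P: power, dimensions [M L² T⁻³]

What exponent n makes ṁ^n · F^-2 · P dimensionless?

Balance the M exponent: (1)·n from ṁ, plus −2·(1) + (1) = -1 from the rest, must sum to zero.
n − 1 = 0, so n = 1.

1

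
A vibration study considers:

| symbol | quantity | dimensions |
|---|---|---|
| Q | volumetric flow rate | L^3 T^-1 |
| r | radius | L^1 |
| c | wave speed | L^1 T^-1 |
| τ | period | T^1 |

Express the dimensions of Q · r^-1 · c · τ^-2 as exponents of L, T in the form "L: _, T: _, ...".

Collect each base-dimension exponent across the product:
  L: (3) − (1) + (1) − 2·(0) = 3
  T: (-1) − (0) + (-1) − 2·(1) = -4
So the dimensions are [L³ T⁻⁴].

L: 3, T: -4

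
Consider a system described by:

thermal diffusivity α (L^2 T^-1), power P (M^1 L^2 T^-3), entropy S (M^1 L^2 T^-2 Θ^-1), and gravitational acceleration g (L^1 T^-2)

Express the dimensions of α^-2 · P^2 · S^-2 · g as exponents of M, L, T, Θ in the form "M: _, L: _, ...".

M: 0, L: -3, T: -2, Θ: 2

Collect each base-dimension exponent across the product:
  M: −2·(0) + 2·(1) − 2·(1) + (0) = 0
  L: −2·(2) + 2·(2) − 2·(2) + (1) = -3
  T: −2·(-1) + 2·(-3) − 2·(-2) + (-2) = -2
  Θ: −2·(0) + 2·(0) − 2·(-1) + (0) = 2
So the dimensions are [L⁻³ T⁻² Θ²].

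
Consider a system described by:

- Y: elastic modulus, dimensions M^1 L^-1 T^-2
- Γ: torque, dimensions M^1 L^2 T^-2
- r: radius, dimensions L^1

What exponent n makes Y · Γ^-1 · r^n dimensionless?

3

Balance the L exponent: (1)·n from r, plus (-1) − (2) = -3 from the rest, must sum to zero.
n − 3 = 0, so n = 3.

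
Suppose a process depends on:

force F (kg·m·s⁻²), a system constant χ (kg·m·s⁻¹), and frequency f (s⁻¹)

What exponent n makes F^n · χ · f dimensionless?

-1

Balance the M exponent: (1)·n from F, plus (1) + (0) = 1 from the rest, must sum to zero.
n + 1 = 0, so n = -1.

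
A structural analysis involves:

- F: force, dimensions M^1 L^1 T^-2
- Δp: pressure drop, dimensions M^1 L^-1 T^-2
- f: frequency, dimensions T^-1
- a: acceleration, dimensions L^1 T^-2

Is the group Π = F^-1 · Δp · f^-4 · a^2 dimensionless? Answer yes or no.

yes

Sum the exponent of each base dimension across the product:
  M: −[F]_M + [Δp]_M − 4·[f]_M + 2·[a]_M = −(1) + (1) − 4·(0) + 2·(0) = 0
  L: −[F]_L + [Δp]_L − 4·[f]_L + 2·[a]_L = −(1) + (-1) − 4·(0) + 2·(1) = 0
  T: −[F]_T + [Δp]_T − 4·[f]_T + 2·[a]_T = −(-2) + (-2) − 4·(-1) + 2·(-2) = 0
All base exponents vanish — dimensionless.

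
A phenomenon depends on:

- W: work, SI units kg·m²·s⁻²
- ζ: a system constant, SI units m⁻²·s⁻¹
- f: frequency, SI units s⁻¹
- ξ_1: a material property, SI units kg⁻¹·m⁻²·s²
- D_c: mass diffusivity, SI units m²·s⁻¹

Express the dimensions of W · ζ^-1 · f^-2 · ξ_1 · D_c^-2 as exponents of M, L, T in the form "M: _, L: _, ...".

Collect each base-dimension exponent across the product:
  M: (1) − (0) − 2·(0) + (-1) − 2·(0) = 0
  L: (2) − (-2) − 2·(0) + (-2) − 2·(2) = -2
  T: (-2) − (-1) − 2·(-1) + (2) − 2·(-1) = 5
So the dimensions are [L⁻² T⁵].

M: 0, L: -2, T: 5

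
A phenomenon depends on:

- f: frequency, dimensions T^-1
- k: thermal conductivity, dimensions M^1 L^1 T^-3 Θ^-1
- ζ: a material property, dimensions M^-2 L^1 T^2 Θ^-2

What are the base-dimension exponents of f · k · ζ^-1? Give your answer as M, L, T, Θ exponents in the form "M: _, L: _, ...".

Collect each base-dimension exponent across the product:
  M: (0) + (1) − (-2) = 3
  L: (0) + (1) − (1) = 0
  T: (-1) + (-3) − (2) = -6
  Θ: (0) + (-1) − (-2) = 1
So the dimensions are [M³ T⁻⁶ Θ].

M: 3, L: 0, T: -6, Θ: 1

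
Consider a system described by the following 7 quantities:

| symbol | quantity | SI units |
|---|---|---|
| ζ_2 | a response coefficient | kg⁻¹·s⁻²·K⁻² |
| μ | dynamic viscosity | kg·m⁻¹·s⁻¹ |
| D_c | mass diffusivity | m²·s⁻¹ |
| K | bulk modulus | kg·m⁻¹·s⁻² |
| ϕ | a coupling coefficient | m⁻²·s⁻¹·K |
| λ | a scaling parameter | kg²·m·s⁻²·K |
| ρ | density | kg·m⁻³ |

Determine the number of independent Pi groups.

3

There are 7 variables and 4 base dimensions (M, L, T, Θ).
The dimension matrix has rank 4.
Independent dimensionless groups: 7 − 4 = 3.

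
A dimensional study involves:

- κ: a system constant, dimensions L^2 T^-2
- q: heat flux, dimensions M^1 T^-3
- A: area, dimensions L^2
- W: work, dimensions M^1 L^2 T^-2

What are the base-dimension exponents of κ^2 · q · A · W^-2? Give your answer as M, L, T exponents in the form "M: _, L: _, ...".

Collect each base-dimension exponent across the product:
  M: 2·(0) + (1) + (0) − 2·(1) = -1
  L: 2·(2) + (0) + (2) − 2·(2) = 2
  T: 2·(-2) + (-3) + (0) − 2·(-2) = -3
So the dimensions are [M⁻¹ L² T⁻³].

M: -1, L: 2, T: -3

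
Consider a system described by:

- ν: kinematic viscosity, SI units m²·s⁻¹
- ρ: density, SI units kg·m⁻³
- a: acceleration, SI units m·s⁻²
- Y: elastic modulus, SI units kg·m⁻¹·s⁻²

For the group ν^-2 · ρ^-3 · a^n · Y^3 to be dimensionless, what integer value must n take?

-2

Balance the L exponent: (1)·n from a, plus −2·(2) − 3·(-3) + 3·(-1) = 2 from the rest, must sum to zero.
n + 2 = 0, so n = -2.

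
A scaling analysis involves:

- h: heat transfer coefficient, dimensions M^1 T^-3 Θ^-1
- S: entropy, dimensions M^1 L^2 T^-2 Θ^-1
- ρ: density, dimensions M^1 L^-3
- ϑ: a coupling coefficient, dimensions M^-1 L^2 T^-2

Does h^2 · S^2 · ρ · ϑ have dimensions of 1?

Sum the exponent of each base dimension across the product:
  M: 2·[h]_M + 2·[S]_M + [ρ]_M + [ϑ]_M = 2·(1) + 2·(1) + (1) + (-1) = 4
  L: 2·[h]_L + 2·[S]_L + [ρ]_L + [ϑ]_L = 2·(0) + 2·(2) + (-3) + (2) = 3
  T: 2·[h]_T + 2·[S]_T + [ρ]_T + [ϑ]_T = 2·(-3) + 2·(-2) + (0) + (-2) = -12
  Θ: 2·[h]_Θ + 2·[S]_Θ + [ρ]_Θ + [ϑ]_Θ = 2·(-1) + 2·(-1) + (0) + (0) = -4
Net dimensions [M⁴ L³ T⁻¹² Θ⁻⁴] ≠ [1] — not dimensionless.

no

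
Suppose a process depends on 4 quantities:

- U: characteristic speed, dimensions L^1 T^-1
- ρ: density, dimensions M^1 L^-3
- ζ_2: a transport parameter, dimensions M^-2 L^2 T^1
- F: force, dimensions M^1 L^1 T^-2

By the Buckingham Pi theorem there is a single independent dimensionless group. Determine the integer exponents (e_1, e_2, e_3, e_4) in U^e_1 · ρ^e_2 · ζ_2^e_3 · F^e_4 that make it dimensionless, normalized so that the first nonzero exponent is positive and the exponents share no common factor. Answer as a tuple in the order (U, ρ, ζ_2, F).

M: e_1·(0) + e_2·(1) + e_3·(-2) + e_4·(1) = 0
L: e_1·(1) + e_2·(-3) + e_3·(2) + e_4·(1) = 0
T: e_1·(-1) + e_2·(0) + e_3·(1) + e_4·(-2) = 0
Solving this homogeneous linear system for the smallest-integer solution (first nonzero entry positive) gives (4, -1, -2, -3).

(4, -1, -2, -3)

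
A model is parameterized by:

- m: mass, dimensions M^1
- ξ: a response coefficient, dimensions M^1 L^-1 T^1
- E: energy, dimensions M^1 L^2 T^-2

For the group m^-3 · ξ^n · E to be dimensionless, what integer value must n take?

Balance the M exponent: (1)·n from ξ, plus −3·(1) + (1) = -2 from the rest, must sum to zero.
n − 2 = 0, so n = 2.

2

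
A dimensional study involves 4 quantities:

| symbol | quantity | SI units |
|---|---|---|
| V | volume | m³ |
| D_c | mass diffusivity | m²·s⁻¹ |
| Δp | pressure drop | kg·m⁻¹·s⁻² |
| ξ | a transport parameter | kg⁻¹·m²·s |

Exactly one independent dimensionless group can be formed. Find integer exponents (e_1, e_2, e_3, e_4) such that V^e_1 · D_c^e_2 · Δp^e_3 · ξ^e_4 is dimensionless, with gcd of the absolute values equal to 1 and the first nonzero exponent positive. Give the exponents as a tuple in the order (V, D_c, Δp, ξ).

M: e_1·(0) + e_2·(0) + e_3·(1) + e_4·(-1) = 0
L: e_1·(3) + e_2·(2) + e_3·(-1) + e_4·(2) = 0
T: e_1·(0) + e_2·(-1) + e_3·(-2) + e_4·(1) = 0
Solving this homogeneous linear system for the smallest-integer solution (first nonzero entry positive) gives (1, -3, 3, 3).

(1, -3, 3, 3)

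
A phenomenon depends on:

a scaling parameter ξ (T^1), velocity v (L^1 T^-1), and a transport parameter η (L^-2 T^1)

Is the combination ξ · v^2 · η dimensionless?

yes

Sum the exponent of each base dimension across the product:
  L: [ξ]_L + 2·[v]_L + [η]_L = (0) + 2·(1) + (-2) = 0
  T: [ξ]_T + 2·[v]_T + [η]_T = (1) + 2·(-1) + (1) = 0
All base exponents vanish — dimensionless.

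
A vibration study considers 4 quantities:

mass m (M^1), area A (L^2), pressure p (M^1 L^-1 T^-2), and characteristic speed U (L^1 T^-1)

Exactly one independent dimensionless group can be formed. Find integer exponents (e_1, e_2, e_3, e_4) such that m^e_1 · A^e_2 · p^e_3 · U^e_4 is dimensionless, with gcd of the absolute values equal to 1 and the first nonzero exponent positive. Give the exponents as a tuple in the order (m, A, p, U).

M: e_1·(1) + e_2·(0) + e_3·(1) + e_4·(0) = 0
L: e_1·(0) + e_2·(2) + e_3·(-1) + e_4·(1) = 0
T: e_1·(0) + e_2·(0) + e_3·(-2) + e_4·(-1) = 0
Solving this homogeneous linear system for the smallest-integer solution (first nonzero entry positive) gives (2, -3, -2, 4).

(2, -3, -2, 4)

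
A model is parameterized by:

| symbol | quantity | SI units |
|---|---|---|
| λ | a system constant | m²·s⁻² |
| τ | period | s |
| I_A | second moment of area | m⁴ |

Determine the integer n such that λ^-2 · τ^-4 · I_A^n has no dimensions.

1

Balance the L exponent: (4)·n from I_A, plus −2·(2) − 4·(0) = -4 from the rest, must sum to zero.
4n − 4 = 0, so n = 1.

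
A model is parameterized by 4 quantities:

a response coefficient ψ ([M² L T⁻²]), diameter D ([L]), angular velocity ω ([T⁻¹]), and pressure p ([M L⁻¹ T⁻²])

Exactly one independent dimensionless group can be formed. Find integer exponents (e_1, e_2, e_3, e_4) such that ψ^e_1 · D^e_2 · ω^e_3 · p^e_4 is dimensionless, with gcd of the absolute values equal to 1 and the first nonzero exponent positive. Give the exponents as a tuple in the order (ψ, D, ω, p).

(1, -3, 2, -2)

M: e_1·(2) + e_2·(0) + e_3·(0) + e_4·(1) = 0
L: e_1·(1) + e_2·(1) + e_3·(0) + e_4·(-1) = 0
T: e_1·(-2) + e_2·(0) + e_3·(-1) + e_4·(-2) = 0
Solving this homogeneous linear system for the smallest-integer solution (first nonzero entry positive) gives (1, -3, 2, -2).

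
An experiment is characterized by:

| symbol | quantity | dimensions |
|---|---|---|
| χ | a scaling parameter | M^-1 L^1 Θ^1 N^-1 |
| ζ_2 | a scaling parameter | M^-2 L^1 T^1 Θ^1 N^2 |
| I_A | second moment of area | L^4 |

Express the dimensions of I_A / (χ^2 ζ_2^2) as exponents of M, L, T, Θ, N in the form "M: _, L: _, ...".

M: 6, L: 0, T: -2, Θ: -4, N: -2

Collect each base-dimension exponent across the product:
  M: −2·(-1) − 2·(-2) + (0) = 6
  L: −2·(1) − 2·(1) + (4) = 0
  T: −2·(0) − 2·(1) + (0) = -2
  Θ: −2·(1) − 2·(1) + (0) = -4
  N: −2·(-1) − 2·(2) + (0) = -2
So the dimensions are [M⁶ T⁻² Θ⁻⁴ N⁻²].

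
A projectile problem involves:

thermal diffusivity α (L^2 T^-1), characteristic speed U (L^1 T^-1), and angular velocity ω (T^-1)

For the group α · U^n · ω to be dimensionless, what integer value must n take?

Balance the L exponent: (1)·n from U, plus (2) + (0) = 2 from the rest, must sum to zero.
n + 2 = 0, so n = -2.

-2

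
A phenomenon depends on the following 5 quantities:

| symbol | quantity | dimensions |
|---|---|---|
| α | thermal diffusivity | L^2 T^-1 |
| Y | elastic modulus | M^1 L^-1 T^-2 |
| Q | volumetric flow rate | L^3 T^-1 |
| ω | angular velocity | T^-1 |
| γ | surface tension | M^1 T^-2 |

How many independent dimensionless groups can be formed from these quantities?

2

There are 5 variables and 3 base dimensions (M, L, T).
The dimension matrix has rank 3.
Independent dimensionless groups: 5 − 3 = 2.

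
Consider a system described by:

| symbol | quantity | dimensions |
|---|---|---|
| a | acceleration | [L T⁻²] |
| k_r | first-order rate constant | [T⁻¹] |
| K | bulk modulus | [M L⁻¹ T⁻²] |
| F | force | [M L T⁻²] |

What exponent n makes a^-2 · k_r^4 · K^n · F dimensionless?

-1

Balance the M exponent: (1)·n from K, plus −2·(0) + 4·(0) + (1) = 1 from the rest, must sum to zero.
n + 1 = 0, so n = -1.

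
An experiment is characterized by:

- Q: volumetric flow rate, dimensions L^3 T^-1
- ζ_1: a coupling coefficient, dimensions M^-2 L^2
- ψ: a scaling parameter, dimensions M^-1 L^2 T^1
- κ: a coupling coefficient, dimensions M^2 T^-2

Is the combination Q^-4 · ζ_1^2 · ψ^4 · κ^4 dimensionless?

yes

Sum the exponent of each base dimension across the product:
  M: −4·[Q]_M + 2·[ζ_1]_M + 4·[ψ]_M + 4·[κ]_M = −4·(0) + 2·(-2) + 4·(-1) + 4·(2) = 0
  L: −4·[Q]_L + 2·[ζ_1]_L + 4·[ψ]_L + 4·[κ]_L = −4·(3) + 2·(2) + 4·(2) + 4·(0) = 0
  T: −4·[Q]_T + 2·[ζ_1]_T + 4·[ψ]_T + 4·[κ]_T = −4·(-1) + 2·(0) + 4·(1) + 4·(-2) = 0
All base exponents vanish — dimensionless.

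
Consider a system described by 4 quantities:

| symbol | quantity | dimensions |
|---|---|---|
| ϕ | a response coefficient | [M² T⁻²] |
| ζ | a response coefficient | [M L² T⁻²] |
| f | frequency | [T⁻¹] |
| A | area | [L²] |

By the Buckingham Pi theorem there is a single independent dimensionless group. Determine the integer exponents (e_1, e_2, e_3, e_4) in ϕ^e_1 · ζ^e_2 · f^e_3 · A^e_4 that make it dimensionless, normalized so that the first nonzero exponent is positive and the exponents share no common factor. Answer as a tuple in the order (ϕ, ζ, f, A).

(1, -2, 2, 2)

M: e_1·(2) + e_2·(1) + e_3·(0) + e_4·(0) = 0
L: e_1·(0) + e_2·(2) + e_3·(0) + e_4·(2) = 0
T: e_1·(-2) + e_2·(-2) + e_3·(-1) + e_4·(0) = 0
Solving this homogeneous linear system for the smallest-integer solution (first nonzero entry positive) gives (1, -2, 2, 2).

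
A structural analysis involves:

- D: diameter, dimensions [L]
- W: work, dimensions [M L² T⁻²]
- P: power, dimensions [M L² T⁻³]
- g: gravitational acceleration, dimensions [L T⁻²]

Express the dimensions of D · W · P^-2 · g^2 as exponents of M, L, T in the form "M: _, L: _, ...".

Collect each base-dimension exponent across the product:
  M: (0) + (1) − 2·(1) + 2·(0) = -1
  L: (1) + (2) − 2·(2) + 2·(1) = 1
  T: (0) + (-2) − 2·(-3) + 2·(-2) = 0
So the dimensions are [M⁻¹ L].

M: -1, L: 1, T: 0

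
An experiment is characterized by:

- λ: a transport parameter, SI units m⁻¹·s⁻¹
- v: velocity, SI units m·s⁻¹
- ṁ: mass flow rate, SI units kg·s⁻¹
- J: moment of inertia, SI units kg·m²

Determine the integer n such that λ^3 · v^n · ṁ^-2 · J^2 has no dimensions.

Balance the L exponent: (1)·n from v, plus 3·(-1) − 2·(0) + 2·(2) = 1 from the rest, must sum to zero.
n + 1 = 0, so n = -1.

-1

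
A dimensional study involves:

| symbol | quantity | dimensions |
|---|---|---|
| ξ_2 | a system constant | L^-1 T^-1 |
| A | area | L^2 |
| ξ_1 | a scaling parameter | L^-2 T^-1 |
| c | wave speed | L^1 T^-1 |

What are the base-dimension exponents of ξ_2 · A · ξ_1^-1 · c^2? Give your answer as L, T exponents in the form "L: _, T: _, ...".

L: 5, T: -2

Collect each base-dimension exponent across the product:
  L: (-1) + (2) − (-2) + 2·(1) = 5
  T: (-1) + (0) − (-1) + 2·(-1) = -2
So the dimensions are [L⁵ T⁻²].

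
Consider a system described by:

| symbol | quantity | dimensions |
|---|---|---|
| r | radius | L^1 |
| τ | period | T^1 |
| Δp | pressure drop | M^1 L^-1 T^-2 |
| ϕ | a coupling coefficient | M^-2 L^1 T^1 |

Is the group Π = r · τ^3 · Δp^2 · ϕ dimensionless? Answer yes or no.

Sum the exponent of each base dimension across the product:
  M: [r]_M + 3·[τ]_M + 2·[Δp]_M + [ϕ]_M = (0) + 3·(0) + 2·(1) + (-2) = 0
  L: [r]_L + 3·[τ]_L + 2·[Δp]_L + [ϕ]_L = (1) + 3·(0) + 2·(-1) + (1) = 0
  T: [r]_T + 3·[τ]_T + 2·[Δp]_T + [ϕ]_T = (0) + 3·(1) + 2·(-2) + (1) = 0
All base exponents vanish — dimensionless.

yes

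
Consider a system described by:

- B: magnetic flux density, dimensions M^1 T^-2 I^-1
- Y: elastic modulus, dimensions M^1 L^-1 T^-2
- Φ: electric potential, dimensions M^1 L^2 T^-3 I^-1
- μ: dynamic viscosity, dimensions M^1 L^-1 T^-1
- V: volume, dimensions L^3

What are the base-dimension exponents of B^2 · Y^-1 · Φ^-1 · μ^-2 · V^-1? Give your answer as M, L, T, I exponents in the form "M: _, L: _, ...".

M: -2, L: -2, T: 3, I: -1

Collect each base-dimension exponent across the product:
  M: 2·(1) − (1) − (1) − 2·(1) − (0) = -2
  L: 2·(0) − (-1) − (2) − 2·(-1) − (3) = -2
  T: 2·(-2) − (-2) − (-3) − 2·(-1) − (0) = 3
  I: 2·(-1) − (0) − (-1) − 2·(0) − (0) = -1
So the dimensions are [M⁻² L⁻² T³ I⁻¹].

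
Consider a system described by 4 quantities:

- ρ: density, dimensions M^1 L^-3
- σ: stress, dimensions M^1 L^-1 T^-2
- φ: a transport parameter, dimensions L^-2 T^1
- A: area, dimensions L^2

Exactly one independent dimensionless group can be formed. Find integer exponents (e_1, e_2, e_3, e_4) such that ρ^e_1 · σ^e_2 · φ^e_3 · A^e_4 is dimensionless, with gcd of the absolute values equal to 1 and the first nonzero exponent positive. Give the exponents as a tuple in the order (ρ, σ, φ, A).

(1, -1, -2, -1)

M: e_1·(1) + e_2·(1) + e_3·(0) + e_4·(0) = 0
L: e_1·(-3) + e_2·(-1) + e_3·(-2) + e_4·(2) = 0
T: e_1·(0) + e_2·(-2) + e_3·(1) + e_4·(0) = 0
Solving this homogeneous linear system for the smallest-integer solution (first nonzero entry positive) gives (1, -1, -2, -1).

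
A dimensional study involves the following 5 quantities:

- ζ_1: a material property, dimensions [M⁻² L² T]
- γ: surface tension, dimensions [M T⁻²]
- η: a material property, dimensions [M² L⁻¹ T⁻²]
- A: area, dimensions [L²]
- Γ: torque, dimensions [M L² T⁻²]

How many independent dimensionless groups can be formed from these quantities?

2

There are 5 variables and 3 base dimensions (M, L, T).
The dimension matrix has rank 3.
Independent dimensionless groups: 5 − 3 = 2.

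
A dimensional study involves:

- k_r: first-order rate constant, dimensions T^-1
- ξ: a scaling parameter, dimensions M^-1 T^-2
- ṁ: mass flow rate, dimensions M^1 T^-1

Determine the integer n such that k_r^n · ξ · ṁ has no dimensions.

-3

Balance the T exponent: (-1)·n from k_r, plus (-2) + (-1) = -3 from the rest, must sum to zero.
−n − 3 = 0, so n = -3.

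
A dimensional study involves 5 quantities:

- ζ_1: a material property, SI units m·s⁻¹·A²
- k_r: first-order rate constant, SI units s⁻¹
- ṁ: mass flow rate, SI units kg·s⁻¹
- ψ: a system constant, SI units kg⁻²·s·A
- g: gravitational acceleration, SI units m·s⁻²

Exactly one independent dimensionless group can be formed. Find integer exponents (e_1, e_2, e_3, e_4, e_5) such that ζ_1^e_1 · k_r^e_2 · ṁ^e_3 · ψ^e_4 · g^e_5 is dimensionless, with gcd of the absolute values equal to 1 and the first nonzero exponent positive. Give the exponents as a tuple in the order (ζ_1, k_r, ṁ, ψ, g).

M: e_1·(0) + e_2·(0) + e_3·(1) + e_4·(-2) + e_5·(0) = 0
L: e_1·(1) + e_2·(0) + e_3·(0) + e_4·(0) + e_5·(1) = 0
T: e_1·(-1) + e_2·(-1) + e_3·(-1) + e_4·(1) + e_5·(-2) = 0
I: e_1·(2) + e_2·(0) + e_3·(0) + e_4·(1) + e_5·(0) = 0
Solving this homogeneous linear system for the smallest-integer solution (first nonzero entry positive) gives (1, 3, -4, -2, -1).

(1, 3, -4, -2, -1)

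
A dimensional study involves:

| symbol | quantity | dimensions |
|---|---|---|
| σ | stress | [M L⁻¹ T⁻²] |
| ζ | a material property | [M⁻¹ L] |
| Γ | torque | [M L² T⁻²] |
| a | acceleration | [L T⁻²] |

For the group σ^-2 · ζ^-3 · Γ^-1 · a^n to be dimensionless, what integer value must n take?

3

Balance the L exponent: (1)·n from a, plus −2·(-1) − 3·(1) − (2) = -3 from the rest, must sum to zero.
n − 3 = 0, so n = 3.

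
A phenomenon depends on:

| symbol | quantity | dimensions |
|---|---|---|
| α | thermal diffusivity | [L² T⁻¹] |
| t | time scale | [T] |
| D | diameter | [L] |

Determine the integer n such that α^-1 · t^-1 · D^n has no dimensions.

Balance the L exponent: (1)·n from D, plus −(2) − (0) = -2 from the rest, must sum to zero.
n − 2 = 0, so n = 2.

2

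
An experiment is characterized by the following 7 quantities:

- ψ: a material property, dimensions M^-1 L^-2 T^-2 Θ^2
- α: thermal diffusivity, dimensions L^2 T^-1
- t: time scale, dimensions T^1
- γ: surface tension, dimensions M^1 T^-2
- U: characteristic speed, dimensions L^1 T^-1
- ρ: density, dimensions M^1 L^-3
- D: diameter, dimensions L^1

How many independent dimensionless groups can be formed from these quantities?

There are 7 variables and 4 base dimensions (M, L, T, Θ).
The dimension matrix has rank 4.
Independent dimensionless groups: 7 − 4 = 3.

3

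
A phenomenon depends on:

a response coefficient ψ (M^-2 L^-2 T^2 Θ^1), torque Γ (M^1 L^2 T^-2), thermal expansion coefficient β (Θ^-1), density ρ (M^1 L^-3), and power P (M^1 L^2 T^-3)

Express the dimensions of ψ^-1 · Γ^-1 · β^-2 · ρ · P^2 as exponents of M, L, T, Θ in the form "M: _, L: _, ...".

Collect each base-dimension exponent across the product:
  M: −(-2) − (1) − 2·(0) + (1) + 2·(1) = 4
  L: −(-2) − (2) − 2·(0) + (-3) + 2·(2) = 1
  T: −(2) − (-2) − 2·(0) + (0) + 2·(-3) = -6
  Θ: −(1) − (0) − 2·(-1) + (0) + 2·(0) = 1
So the dimensions are [M⁴ L T⁻⁶ Θ].

M: 4, L: 1, T: -6, Θ: 1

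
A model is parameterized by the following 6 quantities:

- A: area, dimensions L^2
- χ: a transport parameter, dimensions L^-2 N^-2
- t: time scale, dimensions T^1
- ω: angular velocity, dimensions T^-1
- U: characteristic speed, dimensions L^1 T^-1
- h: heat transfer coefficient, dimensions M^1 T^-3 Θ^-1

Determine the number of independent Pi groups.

2

There are 6 variables and 5 base dimensions (M, L, T, Θ, N).
The dimension matrix has rank 4 (less than 5: the dimension vectors are linearly dependent).
Independent dimensionless groups: 6 − 4 = 2.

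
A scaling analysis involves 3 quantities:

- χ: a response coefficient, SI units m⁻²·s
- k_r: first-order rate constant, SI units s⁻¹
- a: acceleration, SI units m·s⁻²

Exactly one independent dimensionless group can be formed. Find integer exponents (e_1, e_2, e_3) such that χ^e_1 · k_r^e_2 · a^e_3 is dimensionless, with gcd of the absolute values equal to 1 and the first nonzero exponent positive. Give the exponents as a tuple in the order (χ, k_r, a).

(1, -3, 2)

L: e_1·(-2) + e_2·(0) + e_3·(1) = 0
T: e_1·(1) + e_2·(-1) + e_3·(-2) = 0
Solving this homogeneous linear system for the smallest-integer solution (first nonzero entry positive) gives (1, -3, 2).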